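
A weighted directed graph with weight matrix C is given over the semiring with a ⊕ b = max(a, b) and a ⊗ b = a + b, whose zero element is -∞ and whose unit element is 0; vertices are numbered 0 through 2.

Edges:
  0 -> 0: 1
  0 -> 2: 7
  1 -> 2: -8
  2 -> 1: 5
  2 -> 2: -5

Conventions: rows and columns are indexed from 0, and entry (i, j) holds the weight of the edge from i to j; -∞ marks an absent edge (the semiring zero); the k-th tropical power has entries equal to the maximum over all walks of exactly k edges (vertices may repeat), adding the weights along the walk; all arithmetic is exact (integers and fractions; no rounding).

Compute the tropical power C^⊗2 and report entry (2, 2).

C^⊗2:
  [2, 12, 8]
  [-∞, -3, -13]
  [-∞, 0, -3]
Key observation: the optimum is the walk 2->1->2, with weight 5 + (-8) = -3.
Optimal value attained by: walk 2->1->2.
Answer: (C^⊗2)[2][2] = -3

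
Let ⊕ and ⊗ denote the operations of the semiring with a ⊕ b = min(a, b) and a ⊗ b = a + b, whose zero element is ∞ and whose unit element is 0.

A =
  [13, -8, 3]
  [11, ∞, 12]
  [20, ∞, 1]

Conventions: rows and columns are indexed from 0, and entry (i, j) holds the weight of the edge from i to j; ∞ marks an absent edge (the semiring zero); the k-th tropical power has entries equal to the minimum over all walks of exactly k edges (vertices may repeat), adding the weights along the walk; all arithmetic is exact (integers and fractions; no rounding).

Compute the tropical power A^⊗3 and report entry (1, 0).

A^⊗2:
  [3, 5, 4]
  [24, 3, 13]
  [21, 12, 2]
A^⊗3:
  [16, -5, 5]
  [14, 16, 14]
  [22, 13, 3]
Key observation: the optimum is the walk 1->0->1->0, with weight 11 + (-8) + 11 = 14.
Optimal value attained by: walk 1->0->1->0.
Answer: (A^⊗3)[1][0] = 14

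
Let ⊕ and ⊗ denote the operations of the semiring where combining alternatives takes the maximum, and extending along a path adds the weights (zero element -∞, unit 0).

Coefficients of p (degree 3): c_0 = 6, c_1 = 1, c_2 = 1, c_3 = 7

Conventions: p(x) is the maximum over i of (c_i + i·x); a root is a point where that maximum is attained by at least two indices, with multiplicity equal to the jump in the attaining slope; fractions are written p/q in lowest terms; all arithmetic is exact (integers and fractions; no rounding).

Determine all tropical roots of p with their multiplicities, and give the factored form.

hull edge (i=0, c=6) to (i=3, c=7): slope 1/3, span 3
Factored form: p(x) = 7 ⊗ (x ⊕ (-1/3)) ⊗ (x ⊕ (-1/3)) ⊗ (x ⊕ (-1/3))
Answer: roots = -1/3 (mult 3)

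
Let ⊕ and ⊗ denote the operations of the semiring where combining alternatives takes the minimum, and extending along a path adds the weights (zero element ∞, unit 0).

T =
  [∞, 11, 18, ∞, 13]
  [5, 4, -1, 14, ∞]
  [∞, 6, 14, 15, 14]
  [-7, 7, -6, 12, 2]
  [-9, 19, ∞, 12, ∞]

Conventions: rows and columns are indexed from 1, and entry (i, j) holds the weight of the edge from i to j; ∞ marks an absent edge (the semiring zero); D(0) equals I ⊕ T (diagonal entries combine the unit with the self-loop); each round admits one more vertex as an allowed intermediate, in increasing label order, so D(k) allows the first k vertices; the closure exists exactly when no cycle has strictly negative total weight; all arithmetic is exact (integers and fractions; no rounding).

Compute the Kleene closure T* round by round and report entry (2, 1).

D(0):
  [0, 11, 18, ∞, 13]
  [5, 0, -1, 14, ∞]
  [∞, 6, 0, 15, 14]
  [-7, 7, -6, 0, 2]
  [-9, 19, ∞, 12, 0]
D(1):
  [0, 11, 18, ∞, 13]
  [5, 0, -1, 14, 18]
  [∞, 6, 0, 15, 14]
  [-7, 4, -6, 0, 2]
  [-9, 2, 9, 12, 0]
D(2):
  [0, 11, 10, 25, 13]
  [5, 0, -1, 14, 18]
  [11, 6, 0, 15, 14]
  [-7, 4, -6, 0, 2]
  [-9, 2, 1, 12, 0]
D(3):
  [0, 11, 10, 25, 13]
  [5, 0, -1, 14, 13]
  [11, 6, 0, 15, 14]
  [-7, 0, -6, 0, 2]
  [-9, 2, 1, 12, 0]
D(4):
  [0, 11, 10, 25, 13]
  [5, 0, -1, 14, 13]
  [8, 6, 0, 15, 14]
  [-7, 0, -6, 0, 2]
  [-9, 2, 1, 12, 0]
D(5):
  [0, 11, 10, 25, 13]
  [4, 0, -1, 14, 13]
  [5, 6, 0, 15, 14]
  [-7, 0, -6, 0, 2]
  [-9, 2, 1, 12, 0]
Answer: T*[2][1] = 4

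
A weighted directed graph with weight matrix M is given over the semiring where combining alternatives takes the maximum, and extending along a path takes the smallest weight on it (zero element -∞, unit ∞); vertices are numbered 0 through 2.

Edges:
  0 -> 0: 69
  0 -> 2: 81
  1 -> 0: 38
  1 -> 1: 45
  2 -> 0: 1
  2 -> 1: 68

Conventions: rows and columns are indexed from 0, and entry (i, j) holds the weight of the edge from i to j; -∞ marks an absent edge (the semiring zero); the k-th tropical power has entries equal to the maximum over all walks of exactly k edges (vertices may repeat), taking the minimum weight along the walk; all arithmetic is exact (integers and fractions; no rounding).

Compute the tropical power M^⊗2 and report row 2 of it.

M^⊗2:
  [69, 68, 69]
  [38, 45, 38]
  [38, 45, 1]
Answer: row 2 of M^⊗2 = [38, 45, 1]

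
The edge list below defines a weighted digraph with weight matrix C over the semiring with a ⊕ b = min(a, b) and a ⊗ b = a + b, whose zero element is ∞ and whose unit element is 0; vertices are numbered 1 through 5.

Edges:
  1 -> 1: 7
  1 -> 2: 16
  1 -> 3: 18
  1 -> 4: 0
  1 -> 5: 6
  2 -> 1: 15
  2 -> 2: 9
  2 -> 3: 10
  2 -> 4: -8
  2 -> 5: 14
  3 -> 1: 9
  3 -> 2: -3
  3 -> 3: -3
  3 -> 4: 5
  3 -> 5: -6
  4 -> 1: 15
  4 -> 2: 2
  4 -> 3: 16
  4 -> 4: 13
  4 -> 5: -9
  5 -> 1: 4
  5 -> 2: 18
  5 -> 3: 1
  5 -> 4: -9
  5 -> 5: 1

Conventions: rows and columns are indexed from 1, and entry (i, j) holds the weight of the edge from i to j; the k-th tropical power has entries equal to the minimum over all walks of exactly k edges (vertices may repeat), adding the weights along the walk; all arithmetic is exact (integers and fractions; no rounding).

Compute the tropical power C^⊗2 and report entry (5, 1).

C^⊗2:
  [10, 2, 7, -3, -9]
  [7, -6, 7, 1, -17]
  [-2, -6, -6, -15, -9]
  [-5, 9, -8, -18, -8]
  [5, -7, -2, -8, -18]
Key observation: the optimum is the walk 5->5->1, with weight 1 + 4 = 5.
Optimal value attained by: walk 5->5->1.
Answer: (C^⊗2)[5][1] = 5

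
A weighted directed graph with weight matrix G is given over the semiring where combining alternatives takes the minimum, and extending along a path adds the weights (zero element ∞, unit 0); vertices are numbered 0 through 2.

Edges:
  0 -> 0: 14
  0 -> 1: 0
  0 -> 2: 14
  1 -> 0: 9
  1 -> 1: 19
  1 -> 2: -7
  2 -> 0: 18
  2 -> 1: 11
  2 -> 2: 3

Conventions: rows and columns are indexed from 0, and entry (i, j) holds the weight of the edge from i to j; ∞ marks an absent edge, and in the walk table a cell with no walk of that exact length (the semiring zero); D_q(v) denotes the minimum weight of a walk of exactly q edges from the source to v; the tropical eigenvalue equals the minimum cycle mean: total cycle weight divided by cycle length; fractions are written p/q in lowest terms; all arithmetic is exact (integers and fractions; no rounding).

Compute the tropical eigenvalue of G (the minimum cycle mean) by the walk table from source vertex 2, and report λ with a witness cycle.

q=0: [∞, ∞, 0]
q=1: [18, 11, 3]
q=2: [20, 14, 4]
q=3: [22, 15, 7]
Optimal cycle mean attained by: cycle 1->2->1, total (-7) + 11, length 2.
Answer: λ = 2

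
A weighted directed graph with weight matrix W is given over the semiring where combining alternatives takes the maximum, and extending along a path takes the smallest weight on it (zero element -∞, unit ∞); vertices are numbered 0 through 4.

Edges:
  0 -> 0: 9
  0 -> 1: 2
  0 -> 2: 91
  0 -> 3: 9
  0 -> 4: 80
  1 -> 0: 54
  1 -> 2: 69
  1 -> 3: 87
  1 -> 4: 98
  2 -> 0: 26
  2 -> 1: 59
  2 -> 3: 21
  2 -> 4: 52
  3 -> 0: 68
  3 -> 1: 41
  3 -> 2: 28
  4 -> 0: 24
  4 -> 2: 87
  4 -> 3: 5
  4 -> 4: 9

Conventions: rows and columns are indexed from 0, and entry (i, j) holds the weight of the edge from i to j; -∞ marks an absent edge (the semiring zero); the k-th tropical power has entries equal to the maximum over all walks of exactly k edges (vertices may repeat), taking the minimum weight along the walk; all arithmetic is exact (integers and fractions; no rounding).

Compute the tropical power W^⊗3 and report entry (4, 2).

W^⊗2:
  [26, 59, 80, 21, 52]
  [68, 59, 87, 21, 54]
  [54, 21, 59, 59, 59]
  [41, 28, 68, 41, 68]
  [26, 59, 24, 21, 52]
W^⊗3:
  [54, 59, 59, 59, 59]
  [54, 59, 68, 59, 68]
  [59, 59, 59, 21, 54]
  [41, 59, 68, 28, 52]
  [54, 24, 59, 59, 59]
Key observation: the optimum is the walk 4->2->1->2, with weight 87 min 59 min 69 = 59.
Optimal value attained by: walk 4->2->1->2.
Answer: (W^⊗3)[4][2] = 59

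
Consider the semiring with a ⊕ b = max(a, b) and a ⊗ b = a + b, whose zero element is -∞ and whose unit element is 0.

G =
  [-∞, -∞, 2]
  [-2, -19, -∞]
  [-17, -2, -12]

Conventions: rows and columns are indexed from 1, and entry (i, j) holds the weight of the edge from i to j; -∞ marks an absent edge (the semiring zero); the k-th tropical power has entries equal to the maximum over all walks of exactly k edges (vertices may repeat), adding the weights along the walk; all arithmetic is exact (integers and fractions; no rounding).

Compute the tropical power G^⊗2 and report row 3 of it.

G^⊗2:
  [-15, 0, -10]
  [-21, -38, 0]
  [-4, -14, -15]
Answer: row 3 of G^⊗2 = [-4, -14, -15]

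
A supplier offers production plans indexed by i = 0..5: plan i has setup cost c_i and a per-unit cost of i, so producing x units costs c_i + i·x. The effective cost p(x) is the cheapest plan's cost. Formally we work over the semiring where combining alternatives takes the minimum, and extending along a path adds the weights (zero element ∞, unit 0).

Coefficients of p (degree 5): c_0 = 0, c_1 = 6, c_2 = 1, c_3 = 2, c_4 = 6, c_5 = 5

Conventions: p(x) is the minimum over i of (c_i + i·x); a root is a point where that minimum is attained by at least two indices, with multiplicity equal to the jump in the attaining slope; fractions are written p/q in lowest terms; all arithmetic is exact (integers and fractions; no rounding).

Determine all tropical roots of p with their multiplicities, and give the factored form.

hull edge (i=0, c=0) to (i=2, c=1): slope 1/2, span 2
hull edge (i=2, c=1) to (i=3, c=2): slope 1, span 1
hull edge (i=3, c=2) to (i=5, c=5): slope 3/2, span 2
Factored form: p(x) = 5 ⊗ (x ⊕ (-3/2)) ⊗ (x ⊕ (-3/2)) ⊗ (x ⊕ (-1)) ⊗ (x ⊕ (-1/2)) ⊗ (x ⊕ (-1/2))
Answer: roots = -3/2 (mult 2), -1 (mult 1), -1/2 (mult 2)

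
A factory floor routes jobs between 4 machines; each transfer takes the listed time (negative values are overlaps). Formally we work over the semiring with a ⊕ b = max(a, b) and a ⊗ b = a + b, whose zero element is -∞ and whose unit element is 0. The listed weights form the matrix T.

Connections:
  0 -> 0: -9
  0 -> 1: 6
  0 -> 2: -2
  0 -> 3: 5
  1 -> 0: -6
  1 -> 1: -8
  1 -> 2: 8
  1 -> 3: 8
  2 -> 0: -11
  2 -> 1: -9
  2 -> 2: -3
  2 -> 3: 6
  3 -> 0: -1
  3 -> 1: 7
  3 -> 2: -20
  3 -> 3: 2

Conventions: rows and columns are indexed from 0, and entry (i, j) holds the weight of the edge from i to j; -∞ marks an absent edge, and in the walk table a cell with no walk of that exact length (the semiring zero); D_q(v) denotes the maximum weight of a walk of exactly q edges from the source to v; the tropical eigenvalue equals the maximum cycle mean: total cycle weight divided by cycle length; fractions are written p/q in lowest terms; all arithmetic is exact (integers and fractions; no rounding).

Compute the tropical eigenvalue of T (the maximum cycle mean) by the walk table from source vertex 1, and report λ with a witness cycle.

q=0: [-∞, 0, -∞, -∞]
q=1: [-6, -8, 8, 8]
q=2: [7, 15, 5, 14]
q=3: [13, 21, 23, 23]
q=4: [22, 30, 29, 29]
Optimal cycle mean attained by: cycle 1->3->1, total 8 + 7, length 2.
Answer: λ = 15/2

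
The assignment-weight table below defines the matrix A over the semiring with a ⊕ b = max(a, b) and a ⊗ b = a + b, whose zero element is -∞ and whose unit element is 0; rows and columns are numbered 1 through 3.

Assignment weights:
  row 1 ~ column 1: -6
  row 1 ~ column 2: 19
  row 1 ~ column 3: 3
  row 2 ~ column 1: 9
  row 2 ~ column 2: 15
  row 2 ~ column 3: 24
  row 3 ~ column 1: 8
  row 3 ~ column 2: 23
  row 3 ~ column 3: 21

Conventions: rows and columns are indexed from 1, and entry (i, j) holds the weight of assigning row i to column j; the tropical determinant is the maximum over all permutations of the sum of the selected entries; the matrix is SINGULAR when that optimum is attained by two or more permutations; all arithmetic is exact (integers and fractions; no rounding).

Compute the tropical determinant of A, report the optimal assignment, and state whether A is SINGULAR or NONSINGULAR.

σ = (1, 2, 3): (-6) + 15 + 21 = 30
σ = (1, 3, 2): (-6) + 24 + 23 = 41
σ = (2, 1, 3): 19 + 9 + 21 = 49
σ = (2, 3, 1): 19 + 24 + 8 = 51
σ = (3, 1, 2): 3 + 9 + 23 = 35
σ = (3, 2, 1): 3 + 15 + 8 = 26
Optimal value attained by: σ = (2, 3, 1).
Answer: det⊕(A) = 51; verdict: NONSINGULAR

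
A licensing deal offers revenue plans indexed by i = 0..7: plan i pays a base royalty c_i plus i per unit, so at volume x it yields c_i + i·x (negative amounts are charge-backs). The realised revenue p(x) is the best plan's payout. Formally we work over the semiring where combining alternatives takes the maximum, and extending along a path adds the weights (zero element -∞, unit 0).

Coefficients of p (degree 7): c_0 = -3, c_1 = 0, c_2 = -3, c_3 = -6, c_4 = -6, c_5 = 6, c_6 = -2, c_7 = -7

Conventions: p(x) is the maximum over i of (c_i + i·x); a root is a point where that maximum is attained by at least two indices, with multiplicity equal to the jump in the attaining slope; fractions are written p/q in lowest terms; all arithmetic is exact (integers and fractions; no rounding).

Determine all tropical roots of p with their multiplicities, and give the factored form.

hull edge (i=0, c=-3) to (i=1, c=0): slope 3, span 1
hull edge (i=1, c=0) to (i=5, c=6): slope 3/2, span 4
hull edge (i=5, c=6) to (i=7, c=-7): slope -13/2, span 2
Factored form: p(x) = -7 ⊗ (x ⊕ (-3)) ⊗ (x ⊕ (-3/2)) ⊗ (x ⊕ (-3/2)) ⊗ (x ⊕ (-3/2)) ⊗ (x ⊕ (-3/2)) ⊗ (x ⊕ 13/2) ⊗ (x ⊕ 13/2)
Answer: roots = -3 (mult 1), -3/2 (mult 4), 13/2 (mult 2)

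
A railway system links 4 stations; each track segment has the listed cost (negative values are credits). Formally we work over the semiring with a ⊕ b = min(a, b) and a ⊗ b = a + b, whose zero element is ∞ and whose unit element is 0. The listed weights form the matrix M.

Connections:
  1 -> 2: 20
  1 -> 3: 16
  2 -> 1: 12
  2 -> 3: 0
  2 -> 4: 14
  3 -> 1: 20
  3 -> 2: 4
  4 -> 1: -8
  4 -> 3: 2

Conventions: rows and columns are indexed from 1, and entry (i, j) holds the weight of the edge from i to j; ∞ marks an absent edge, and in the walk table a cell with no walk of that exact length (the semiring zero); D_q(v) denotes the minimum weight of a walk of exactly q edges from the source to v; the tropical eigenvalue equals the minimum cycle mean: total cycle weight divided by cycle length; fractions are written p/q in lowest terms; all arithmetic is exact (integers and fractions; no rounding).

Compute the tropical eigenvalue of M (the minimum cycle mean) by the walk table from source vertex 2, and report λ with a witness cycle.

q=0: [∞, 0, ∞, ∞]
q=1: [12, ∞, 0, 14]
q=2: [6, 4, 16, ∞]
q=3: [16, 20, 4, 18]
q=4: [10, 8, 20, 34]
Optimal cycle mean attained by: cycle 2->3->2, total 0 + 4, length 2.
Answer: λ = 2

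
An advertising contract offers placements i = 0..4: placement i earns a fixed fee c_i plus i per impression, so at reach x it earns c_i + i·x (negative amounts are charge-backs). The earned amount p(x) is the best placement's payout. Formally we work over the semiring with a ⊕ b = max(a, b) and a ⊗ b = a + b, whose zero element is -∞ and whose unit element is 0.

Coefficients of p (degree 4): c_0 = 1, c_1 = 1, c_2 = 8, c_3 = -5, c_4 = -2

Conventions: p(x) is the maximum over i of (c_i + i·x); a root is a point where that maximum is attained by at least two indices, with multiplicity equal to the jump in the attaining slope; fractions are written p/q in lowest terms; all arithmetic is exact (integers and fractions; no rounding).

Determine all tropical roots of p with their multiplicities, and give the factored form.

hull edge (i=0, c=1) to (i=2, c=8): slope 7/2, span 2
hull edge (i=2, c=8) to (i=4, c=-2): slope -5, span 2
Factored form: p(x) = -2 ⊗ (x ⊕ (-7/2)) ⊗ (x ⊕ (-7/2)) ⊗ (x ⊕ 5) ⊗ (x ⊕ 5)
Answer: roots = -7/2 (mult 2), 5 (mult 2)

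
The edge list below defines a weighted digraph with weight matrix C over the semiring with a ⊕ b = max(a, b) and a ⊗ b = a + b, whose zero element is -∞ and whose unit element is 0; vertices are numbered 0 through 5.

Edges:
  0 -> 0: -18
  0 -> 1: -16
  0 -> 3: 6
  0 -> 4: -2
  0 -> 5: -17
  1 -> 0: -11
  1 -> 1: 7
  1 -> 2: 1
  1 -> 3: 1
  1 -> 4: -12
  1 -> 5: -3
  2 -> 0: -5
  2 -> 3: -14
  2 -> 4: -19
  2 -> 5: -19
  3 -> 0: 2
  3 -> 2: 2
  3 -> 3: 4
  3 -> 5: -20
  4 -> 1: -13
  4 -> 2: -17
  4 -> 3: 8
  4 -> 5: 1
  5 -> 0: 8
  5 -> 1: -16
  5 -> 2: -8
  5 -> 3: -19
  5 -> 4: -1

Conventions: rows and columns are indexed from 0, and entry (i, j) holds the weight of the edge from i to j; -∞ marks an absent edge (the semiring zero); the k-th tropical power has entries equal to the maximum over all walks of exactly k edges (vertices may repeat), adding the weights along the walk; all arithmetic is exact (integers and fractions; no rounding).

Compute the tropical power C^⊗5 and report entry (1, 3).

C^⊗2:
  [8, -9, 8, 10, -18, -1]
  [5, 14, 8, 8, -4, 4]
  [-11, -21, -12, 1, -7, -18]
  [6, -14, 6, 8, 0, -15]
  [10, -6, 10, 12, 0, -12]
  [-10, -8, -15, 14, 6, 0]
C^⊗3:
  [12, -2, 12, 14, 6, -9]
  [12, 21, 15, 15, 3, 11]
  [3, -14, 3, 5, -13, -6]
  [10, -7, 10, 12, 4, 1]
  [14, 1, 14, 16, 8, 1]
  [16, -1, 16, 18, -1, 7]
C^⊗4:
  [16, 5, 16, 18, 10, 7]
  [19, 28, 22, 22, 10, 18]
  [7, -7, 7, 9, 1, -12]
  [14, 0, 14, 16, 8, 5]
  [18, 8, 18, 20, 12, 9]
  [20, 6, 20, 22, 14, 0]
C^⊗5:
  [20, 12, 20, 22, 14, 11]
  [26, 35, 29, 29, 17, 25]
  [11, 0, 11, 13, 5, 2]
  [18, 7, 18, 20, 12, 9]
  [22, 15, 22, 24, 16, 13]
  [24, 13, 24, 26, 18, 15]
Key observation: the optimum is the walk 1->1->1->1->1->3, with weight 7 + 7 + 7 + 7 + 1 = 29.
Optimal value attained by: walk 1->1->1->1->1->3.
Answer: (C^⊗5)[1][3] = 29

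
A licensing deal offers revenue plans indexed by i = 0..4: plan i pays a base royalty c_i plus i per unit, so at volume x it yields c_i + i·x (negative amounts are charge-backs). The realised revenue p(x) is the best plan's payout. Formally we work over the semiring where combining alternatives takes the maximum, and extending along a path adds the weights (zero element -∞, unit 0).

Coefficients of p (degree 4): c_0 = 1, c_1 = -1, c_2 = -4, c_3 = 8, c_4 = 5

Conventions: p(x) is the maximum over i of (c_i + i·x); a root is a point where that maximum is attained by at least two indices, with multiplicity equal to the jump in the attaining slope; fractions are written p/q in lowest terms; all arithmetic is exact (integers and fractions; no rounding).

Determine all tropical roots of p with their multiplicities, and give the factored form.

hull edge (i=0, c=1) to (i=3, c=8): slope 7/3, span 3
hull edge (i=3, c=8) to (i=4, c=5): slope -3, span 1
Factored form: p(x) = 5 ⊗ (x ⊕ (-7/3)) ⊗ (x ⊕ (-7/3)) ⊗ (x ⊕ (-7/3)) ⊗ (x ⊕ 3)
Answer: roots = -7/3 (mult 3), 3 (mult 1)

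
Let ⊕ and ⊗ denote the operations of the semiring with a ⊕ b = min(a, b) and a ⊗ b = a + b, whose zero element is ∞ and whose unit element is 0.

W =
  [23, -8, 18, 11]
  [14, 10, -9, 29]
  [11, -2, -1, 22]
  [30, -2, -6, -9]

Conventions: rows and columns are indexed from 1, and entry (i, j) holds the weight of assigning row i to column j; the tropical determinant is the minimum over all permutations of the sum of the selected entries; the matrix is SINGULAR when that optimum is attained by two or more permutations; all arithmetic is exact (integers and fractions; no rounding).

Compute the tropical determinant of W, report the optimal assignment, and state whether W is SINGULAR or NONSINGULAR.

σ = (1, 2, 3, 4): 23 + 10 + (-1) + (-9) = 23
σ = (1, 2, 4, 3): 23 + 10 + 22 + (-6) = 49
σ = (1, 3, 2, 4): 23 + (-9) + (-2) + (-9) = 3
σ = (1, 3, 4, 2): 23 + (-9) + 22 + (-2) = 34
σ = (1, 4, 2, 3): 23 + 29 + (-2) + (-6) = 44
σ = (1, 4, 3, 2): 23 + 29 + (-1) + (-2) = 49
σ = (2, 1, 3, 4): (-8) + 14 + (-1) + (-9) = -4
σ = (2, 1, 4, 3): (-8) + 14 + 22 + (-6) = 22
σ = (2, 3, 1, 4): (-8) + (-9) + 11 + (-9) = -15
σ = (2, 3, 4, 1): (-8) + (-9) + 22 + 30 = 35
σ = (2, 4, 1, 3): (-8) + 29 + 11 + (-6) = 26
σ = (2, 4, 3, 1): (-8) + 29 + (-1) + 30 = 50
σ = (3, 1, 2, 4): 18 + 14 + (-2) + (-9) = 21
σ = (3, 1, 4, 2): 18 + 14 + 22 + (-2) = 52
σ = (3, 2, 1, 4): 18 + 10 + 11 + (-9) = 30
σ = (3, 2, 4, 1): 18 + 10 + 22 + 30 = 80
σ = (3, 4, 1, 2): 18 + 29 + 11 + (-2) = 56
σ = (3, 4, 2, 1): 18 + 29 + (-2) + 30 = 75
σ = (4, 1, 2, 3): 11 + 14 + (-2) + (-6) = 17
σ = (4, 1, 3, 2): 11 + 14 + (-1) + (-2) = 22
σ = (4, 2, 1, 3): 11 + 10 + 11 + (-6) = 26
σ = (4, 2, 3, 1): 11 + 10 + (-1) + 30 = 50
σ = (4, 3, 1, 2): 11 + (-9) + 11 + (-2) = 11
σ = (4, 3, 2, 1): 11 + (-9) + (-2) + 30 = 30
Optimal value attained by: σ = (2, 3, 1, 4).
Answer: det⊕(W) = -15; verdict: NONSINGULAR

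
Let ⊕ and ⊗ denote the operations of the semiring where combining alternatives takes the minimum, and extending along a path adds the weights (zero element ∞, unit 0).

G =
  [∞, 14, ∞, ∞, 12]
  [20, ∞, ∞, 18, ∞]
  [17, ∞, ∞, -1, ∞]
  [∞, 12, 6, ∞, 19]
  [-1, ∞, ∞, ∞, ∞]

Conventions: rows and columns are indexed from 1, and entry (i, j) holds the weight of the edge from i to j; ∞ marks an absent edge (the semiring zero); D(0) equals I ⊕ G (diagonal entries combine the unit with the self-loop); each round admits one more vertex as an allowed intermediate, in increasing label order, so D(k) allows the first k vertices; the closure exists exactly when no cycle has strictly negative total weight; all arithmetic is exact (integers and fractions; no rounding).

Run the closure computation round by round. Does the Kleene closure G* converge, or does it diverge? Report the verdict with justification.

D(0):
  [0, 14, ∞, ∞, 12]
  [20, 0, ∞, 18, ∞]
  [17, ∞, 0, -1, ∞]
  [∞, 12, 6, 0, 19]
  [-1, ∞, ∞, ∞, 0]
D(1):
  [0, 14, ∞, ∞, 12]
  [20, 0, ∞, 18, 32]
  [17, 31, 0, -1, 29]
  [∞, 12, 6, 0, 19]
  [-1, 13, ∞, ∞, 0]
D(2):
  [0, 14, ∞, 32, 12]
  [20, 0, ∞, 18, 32]
  [17, 31, 0, -1, 29]
  [32, 12, 6, 0, 19]
  [-1, 13, ∞, 31, 0]
D(3):
  [0, 14, ∞, 32, 12]
  [20, 0, ∞, 18, 32]
  [17, 31, 0, -1, 29]
  [23, 12, 6, 0, 19]
  [-1, 13, ∞, 31, 0]
D(4):
  [0, 14, 38, 32, 12]
  [20, 0, 24, 18, 32]
  [17, 11, 0, -1, 18]
  [23, 12, 6, 0, 19]
  [-1, 13, 37, 31, 0]
D(5):
  [0, 14, 38, 32, 12]
  [20, 0, 24, 18, 32]
  [17, 11, 0, -1, 18]
  [18, 12, 6, 0, 19]
  [-1, 13, 37, 31, 0]
Key observation: every diagonal entry stays at the unit through all rounds, so no improving cycle exists.
Answer: CONVERGES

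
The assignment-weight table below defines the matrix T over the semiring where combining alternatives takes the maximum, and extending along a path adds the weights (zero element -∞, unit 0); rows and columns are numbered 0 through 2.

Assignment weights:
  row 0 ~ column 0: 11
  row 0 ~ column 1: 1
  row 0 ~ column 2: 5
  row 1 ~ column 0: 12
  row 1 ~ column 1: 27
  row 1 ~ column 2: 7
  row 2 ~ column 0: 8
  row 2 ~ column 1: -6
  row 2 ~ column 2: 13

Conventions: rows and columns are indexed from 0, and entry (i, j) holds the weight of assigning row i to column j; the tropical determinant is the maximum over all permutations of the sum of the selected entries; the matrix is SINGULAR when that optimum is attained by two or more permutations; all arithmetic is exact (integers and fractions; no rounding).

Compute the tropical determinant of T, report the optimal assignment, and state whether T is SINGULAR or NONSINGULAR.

σ = (0, 1, 2): 11 + 27 + 13 = 51
σ = (0, 2, 1): 11 + 7 + (-6) = 12
σ = (1, 0, 2): 1 + 12 + 13 = 26
σ = (1, 2, 0): 1 + 7 + 8 = 16
σ = (2, 0, 1): 5 + 12 + (-6) = 11
σ = (2, 1, 0): 5 + 27 + 8 = 40
Optimal value attained by: σ = (0, 1, 2).
Answer: det⊕(T) = 51; verdict: NONSINGULAR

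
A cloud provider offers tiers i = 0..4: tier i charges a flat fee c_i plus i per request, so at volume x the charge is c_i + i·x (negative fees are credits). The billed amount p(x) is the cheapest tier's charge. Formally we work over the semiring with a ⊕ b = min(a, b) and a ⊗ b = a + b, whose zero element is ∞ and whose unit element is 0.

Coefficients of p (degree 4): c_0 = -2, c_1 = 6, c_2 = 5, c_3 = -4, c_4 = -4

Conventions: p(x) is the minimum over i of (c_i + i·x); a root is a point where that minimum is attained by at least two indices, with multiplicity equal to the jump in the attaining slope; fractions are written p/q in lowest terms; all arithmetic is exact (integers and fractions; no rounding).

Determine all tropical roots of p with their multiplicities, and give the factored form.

hull edge (i=0, c=-2) to (i=3, c=-4): slope -2/3, span 3
hull edge (i=3, c=-4) to (i=4, c=-4): slope 0, span 1
Factored form: p(x) = -4 ⊗ (x ⊕ 0) ⊗ (x ⊕ 2/3) ⊗ (x ⊕ 2/3) ⊗ (x ⊕ 2/3)
Answer: roots = 0 (mult 1), 2/3 (mult 3)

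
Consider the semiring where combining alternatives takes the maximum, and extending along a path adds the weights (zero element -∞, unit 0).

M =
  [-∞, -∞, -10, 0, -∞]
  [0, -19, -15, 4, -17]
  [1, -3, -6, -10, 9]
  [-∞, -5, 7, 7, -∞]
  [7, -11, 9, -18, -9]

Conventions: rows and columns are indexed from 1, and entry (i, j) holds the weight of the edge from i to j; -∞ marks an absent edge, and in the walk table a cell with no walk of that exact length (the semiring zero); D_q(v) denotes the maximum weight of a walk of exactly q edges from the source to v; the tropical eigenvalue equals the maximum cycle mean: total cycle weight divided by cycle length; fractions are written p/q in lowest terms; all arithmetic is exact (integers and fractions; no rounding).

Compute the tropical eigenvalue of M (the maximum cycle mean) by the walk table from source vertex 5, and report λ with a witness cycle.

q=0: [-∞, -∞, -∞, -∞, 0]
q=1: [7, -11, 9, -18, -9]
q=2: [10, 6, 3, 7, 18]
q=3: [25, 7, 27, 14, 12]
q=4: [28, 24, 21, 25, 36]
q=5: [43, 25, 45, 32, 30]
Optimal cycle mean attained by: cycle 3->5->3, total 9 + 9, length 2.
Answer: λ = 9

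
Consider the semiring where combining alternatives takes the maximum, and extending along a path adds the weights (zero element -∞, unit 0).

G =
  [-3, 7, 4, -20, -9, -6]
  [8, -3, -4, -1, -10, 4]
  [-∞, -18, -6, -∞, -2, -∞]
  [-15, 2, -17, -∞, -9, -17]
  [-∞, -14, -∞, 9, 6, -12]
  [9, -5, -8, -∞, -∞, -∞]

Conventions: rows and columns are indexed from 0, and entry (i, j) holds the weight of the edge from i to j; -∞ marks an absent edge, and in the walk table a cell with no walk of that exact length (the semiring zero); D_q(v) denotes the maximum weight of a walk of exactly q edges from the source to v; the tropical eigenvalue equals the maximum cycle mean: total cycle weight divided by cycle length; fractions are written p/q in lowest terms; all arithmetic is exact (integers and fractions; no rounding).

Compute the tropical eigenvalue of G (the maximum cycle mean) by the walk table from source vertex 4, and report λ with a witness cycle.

q=0: [-∞, -∞, -∞, -∞, 0, -∞]
q=1: [-∞, -14, -∞, 9, 6, -12]
q=2: [-3, 11, -8, 15, 12, -6]
q=3: [19, 17, 7, 21, 18, 15]
q=4: [25, 26, 23, 27, 24, 21]
q=5: [34, 32, 29, 33, 30, 30]
q=6: [40, 41, 38, 39, 36, 36]
Optimal cycle mean attained by: cycle 0->1->0, total 7 + 8, length 2.
Answer: λ = 15/2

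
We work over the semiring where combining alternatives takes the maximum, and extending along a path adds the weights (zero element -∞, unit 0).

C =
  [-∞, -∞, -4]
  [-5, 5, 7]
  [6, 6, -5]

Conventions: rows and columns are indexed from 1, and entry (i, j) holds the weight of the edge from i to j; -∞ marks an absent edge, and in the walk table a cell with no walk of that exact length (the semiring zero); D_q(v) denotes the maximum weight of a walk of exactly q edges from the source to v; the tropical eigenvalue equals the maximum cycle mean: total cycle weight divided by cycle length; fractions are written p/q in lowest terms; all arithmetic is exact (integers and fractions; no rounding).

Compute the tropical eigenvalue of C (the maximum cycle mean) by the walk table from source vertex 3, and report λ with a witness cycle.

q=0: [-∞, -∞, 0]
q=1: [6, 6, -5]
q=2: [1, 11, 13]
q=3: [19, 19, 18]
Optimal cycle mean attained by: cycle 2->3->2, total 7 + 6, length 2.
Answer: λ = 13/2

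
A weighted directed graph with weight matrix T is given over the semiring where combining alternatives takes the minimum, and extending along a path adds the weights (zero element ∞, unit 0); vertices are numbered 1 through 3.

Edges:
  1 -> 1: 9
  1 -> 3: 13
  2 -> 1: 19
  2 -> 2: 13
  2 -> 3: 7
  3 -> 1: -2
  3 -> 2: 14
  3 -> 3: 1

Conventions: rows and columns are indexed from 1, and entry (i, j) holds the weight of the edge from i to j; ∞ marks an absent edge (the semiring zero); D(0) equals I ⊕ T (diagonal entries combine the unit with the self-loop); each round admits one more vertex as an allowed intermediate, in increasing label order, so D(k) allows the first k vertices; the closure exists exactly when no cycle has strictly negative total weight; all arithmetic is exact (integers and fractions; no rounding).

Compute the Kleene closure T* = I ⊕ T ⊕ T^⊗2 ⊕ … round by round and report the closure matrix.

D(0):
  [0, ∞, 13]
  [19, 0, 7]
  [-2, 14, 0]
D(1):
  [0, ∞, 13]
  [19, 0, 7]
  [-2, 14, 0]
D(2):
  [0, ∞, 13]
  [19, 0, 7]
  [-2, 14, 0]
D(3):
  [0, 27, 13]
  [5, 0, 7]
  [-2, 14, 0]
Answer: T* = [[0, 27, 13], [5, 0, 7], [-2, 14, 0]]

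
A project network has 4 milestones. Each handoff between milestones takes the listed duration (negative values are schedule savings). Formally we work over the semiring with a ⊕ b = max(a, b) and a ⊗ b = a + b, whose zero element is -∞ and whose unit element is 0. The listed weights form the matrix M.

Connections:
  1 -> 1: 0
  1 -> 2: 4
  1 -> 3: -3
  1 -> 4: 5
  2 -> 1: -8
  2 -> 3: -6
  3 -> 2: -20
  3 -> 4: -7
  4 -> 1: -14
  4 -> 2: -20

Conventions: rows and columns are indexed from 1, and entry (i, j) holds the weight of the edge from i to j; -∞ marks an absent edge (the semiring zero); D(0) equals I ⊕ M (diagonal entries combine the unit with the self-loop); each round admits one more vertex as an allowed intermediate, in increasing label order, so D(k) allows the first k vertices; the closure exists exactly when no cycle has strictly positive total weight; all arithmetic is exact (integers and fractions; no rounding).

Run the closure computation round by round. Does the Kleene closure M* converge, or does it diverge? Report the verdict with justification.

D(0):
  [0, 4, -3, 5]
  [-8, 0, -6, -∞]
  [-∞, -20, 0, -7]
  [-14, -20, -∞, 0]
D(1):
  [0, 4, -3, 5]
  [-8, 0, -6, -3]
  [-∞, -20, 0, -7]
  [-14, -10, -17, 0]
D(2):
  [0, 4, -2, 5]
  [-8, 0, -6, -3]
  [-28, -20, 0, -7]
  [-14, -10, -16, 0]
D(3):
  [0, 4, -2, 5]
  [-8, 0, -6, -3]
  [-28, -20, 0, -7]
  [-14, -10, -16, 0]
D(4):
  [0, 4, -2, 5]
  [-8, 0, -6, -3]
  [-21, -17, 0, -7]
  [-14, -10, -16, 0]
Key observation: every diagonal entry stays at the unit through all rounds, so no improving cycle exists.
Answer: CONVERGES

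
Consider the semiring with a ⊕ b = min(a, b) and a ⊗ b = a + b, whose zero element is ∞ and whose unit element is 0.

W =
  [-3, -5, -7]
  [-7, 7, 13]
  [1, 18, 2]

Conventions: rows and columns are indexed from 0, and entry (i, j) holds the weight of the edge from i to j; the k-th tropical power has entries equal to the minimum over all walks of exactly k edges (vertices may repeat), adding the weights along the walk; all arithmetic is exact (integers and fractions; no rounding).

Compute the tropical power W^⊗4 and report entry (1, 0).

W^⊗2:
  [-12, -8, -10]
  [-10, -12, -14]
  [-2, -4, -6]
W^⊗3:
  [-15, -17, -19]
  [-19, -15, -17]
  [-11, -7, -9]
W^⊗4:
  [-24, -20, -22]
  [-22, -24, -26]
  [-14, -16, -18]
Key observation: the optimum is the walk 1->0->0->1->0, with weight (-7) + (-3) + (-5) + (-7) = -22.
Optimal value attained by: walk 1->0->0->1->0.
Answer: (W^⊗4)[1][0] = -22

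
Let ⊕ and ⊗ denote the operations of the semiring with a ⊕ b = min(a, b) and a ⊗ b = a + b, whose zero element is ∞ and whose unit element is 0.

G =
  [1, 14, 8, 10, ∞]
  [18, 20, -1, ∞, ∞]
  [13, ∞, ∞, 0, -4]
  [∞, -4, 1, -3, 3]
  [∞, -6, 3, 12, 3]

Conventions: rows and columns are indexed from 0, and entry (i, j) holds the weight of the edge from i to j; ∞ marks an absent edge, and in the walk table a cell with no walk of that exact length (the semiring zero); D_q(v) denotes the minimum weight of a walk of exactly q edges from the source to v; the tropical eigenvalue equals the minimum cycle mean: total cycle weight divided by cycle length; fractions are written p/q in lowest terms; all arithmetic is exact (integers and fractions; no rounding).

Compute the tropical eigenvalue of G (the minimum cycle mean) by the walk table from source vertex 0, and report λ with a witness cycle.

q=0: [0, ∞, ∞, ∞, ∞]
q=1: [1, 14, 8, 10, ∞]
q=2: [2, 6, 9, 7, 4]
q=3: [3, -2, 5, 4, 5]
q=4: [4, -1, -3, 1, 1]
q=5: [5, -5, -2, -3, -7]
Optimal cycle mean attained by: cycle 1->2->4->1, total (-1) + (-4) + (-6), length 3.
Answer: λ = -11/3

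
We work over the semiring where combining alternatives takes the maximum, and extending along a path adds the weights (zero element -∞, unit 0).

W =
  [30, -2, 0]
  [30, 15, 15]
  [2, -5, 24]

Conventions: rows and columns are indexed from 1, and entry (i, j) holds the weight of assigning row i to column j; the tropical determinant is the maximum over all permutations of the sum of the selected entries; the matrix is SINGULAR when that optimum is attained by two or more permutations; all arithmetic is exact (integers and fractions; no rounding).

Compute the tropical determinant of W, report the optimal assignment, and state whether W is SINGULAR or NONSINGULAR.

σ = (1, 2, 3): 30 + 15 + 24 = 69
σ = (1, 3, 2): 30 + 15 + (-5) = 40
σ = (2, 1, 3): (-2) + 30 + 24 = 52
σ = (2, 3, 1): (-2) + 15 + 2 = 15
σ = (3, 1, 2): 0 + 30 + (-5) = 25
σ = (3, 2, 1): 0 + 15 + 2 = 17
Optimal value attained by: σ = (1, 2, 3).
Answer: det⊕(W) = 69; verdict: NONSINGULAR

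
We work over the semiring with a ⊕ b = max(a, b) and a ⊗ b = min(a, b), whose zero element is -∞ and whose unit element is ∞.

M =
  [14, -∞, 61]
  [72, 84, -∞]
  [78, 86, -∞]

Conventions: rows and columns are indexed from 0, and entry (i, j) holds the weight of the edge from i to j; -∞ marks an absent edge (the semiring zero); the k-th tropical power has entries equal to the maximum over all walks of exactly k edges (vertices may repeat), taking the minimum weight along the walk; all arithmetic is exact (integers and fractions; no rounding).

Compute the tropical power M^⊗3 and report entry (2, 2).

M^⊗2:
  [61, 61, 14]
  [72, 84, 61]
  [72, 84, 61]
M^⊗3:
  [61, 61, 61]
  [72, 84, 61]
  [72, 84, 61]
Key observation: the optimum is the walk 2->1->0->2, with weight 86 min 72 min 61 = 61.
Optimal value attained by: walk 2->1->0->2.
Answer: (M^⊗3)[2][2] = 61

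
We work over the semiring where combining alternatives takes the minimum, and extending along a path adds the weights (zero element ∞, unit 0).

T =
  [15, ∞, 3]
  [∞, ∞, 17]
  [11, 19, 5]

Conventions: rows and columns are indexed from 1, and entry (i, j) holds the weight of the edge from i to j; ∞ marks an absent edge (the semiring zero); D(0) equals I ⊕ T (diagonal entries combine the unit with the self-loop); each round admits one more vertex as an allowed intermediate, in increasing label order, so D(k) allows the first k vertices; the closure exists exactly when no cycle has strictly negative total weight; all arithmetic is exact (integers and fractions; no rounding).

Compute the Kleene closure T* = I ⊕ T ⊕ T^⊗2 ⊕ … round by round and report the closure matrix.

D(0):
  [0, ∞, 3]
  [∞, 0, 17]
  [11, 19, 0]
D(1):
  [0, ∞, 3]
  [∞, 0, 17]
  [11, 19, 0]
D(2):
  [0, ∞, 3]
  [∞, 0, 17]
  [11, 19, 0]
D(3):
  [0, 22, 3]
  [28, 0, 17]
  [11, 19, 0]
Answer: T* = [[0, 22, 3], [28, 0, 17], [11, 19, 0]]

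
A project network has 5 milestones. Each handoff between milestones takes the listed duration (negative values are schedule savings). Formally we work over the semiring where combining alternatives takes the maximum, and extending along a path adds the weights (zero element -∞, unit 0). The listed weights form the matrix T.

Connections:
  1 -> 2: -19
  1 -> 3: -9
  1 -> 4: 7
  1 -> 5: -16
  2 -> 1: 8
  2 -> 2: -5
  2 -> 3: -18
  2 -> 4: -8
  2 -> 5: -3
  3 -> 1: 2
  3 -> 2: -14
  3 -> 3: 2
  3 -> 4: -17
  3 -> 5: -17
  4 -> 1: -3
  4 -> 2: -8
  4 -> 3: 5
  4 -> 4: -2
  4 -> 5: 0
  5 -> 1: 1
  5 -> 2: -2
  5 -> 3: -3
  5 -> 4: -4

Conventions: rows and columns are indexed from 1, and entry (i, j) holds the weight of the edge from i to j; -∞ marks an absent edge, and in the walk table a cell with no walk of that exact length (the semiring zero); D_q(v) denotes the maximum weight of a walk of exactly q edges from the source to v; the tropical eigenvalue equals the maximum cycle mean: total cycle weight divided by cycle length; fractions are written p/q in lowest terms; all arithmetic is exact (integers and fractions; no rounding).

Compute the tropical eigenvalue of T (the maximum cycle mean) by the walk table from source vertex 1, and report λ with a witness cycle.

q=0: [0, -∞, -∞, -∞, -∞]
q=1: [-∞, -19, -9, 7, -16]
q=2: [4, -1, 12, 5, 7]
q=3: [14, 5, 14, 11, 5]
q=4: [16, 3, 16, 21, 11]
q=5: [18, 13, 26, 23, 21]
Optimal cycle mean attained by: cycle 1->4->3->1, total 7 + 5 + 2, length 3.
Answer: λ = 14/3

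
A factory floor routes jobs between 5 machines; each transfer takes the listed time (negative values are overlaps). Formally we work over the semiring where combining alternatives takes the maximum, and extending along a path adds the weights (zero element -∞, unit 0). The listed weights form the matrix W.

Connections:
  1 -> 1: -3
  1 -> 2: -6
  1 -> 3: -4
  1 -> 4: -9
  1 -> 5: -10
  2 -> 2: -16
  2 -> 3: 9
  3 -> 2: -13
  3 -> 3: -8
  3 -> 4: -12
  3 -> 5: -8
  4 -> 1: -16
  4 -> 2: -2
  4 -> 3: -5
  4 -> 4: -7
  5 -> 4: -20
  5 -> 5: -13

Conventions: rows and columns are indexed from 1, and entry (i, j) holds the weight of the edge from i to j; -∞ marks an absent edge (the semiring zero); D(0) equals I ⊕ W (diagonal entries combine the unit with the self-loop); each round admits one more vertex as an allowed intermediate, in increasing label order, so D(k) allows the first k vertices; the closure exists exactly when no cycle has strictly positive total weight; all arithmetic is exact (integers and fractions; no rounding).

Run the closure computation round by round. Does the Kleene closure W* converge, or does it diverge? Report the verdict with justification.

D(0):
  [0, -6, -4, -9, -10]
  [-∞, 0, 9, -∞, -∞]
  [-∞, -13, 0, -12, -8]
  [-16, -2, -5, 0, -∞]
  [-∞, -∞, -∞, -20, 0]
D(1):
  [0, -6, -4, -9, -10]
  [-∞, 0, 9, -∞, -∞]
  [-∞, -13, 0, -12, -8]
  [-16, -2, -5, 0, -26]
  [-∞, -∞, -∞, -20, 0]
D(2):
  [0, -6, 3, -9, -10]
  [-∞, 0, 9, -∞, -∞]
  [-∞, -13, 0, -12, -8]
  [-16, -2, 7, 0, -26]
  [-∞, -∞, -∞, -20, 0]
D(3):
  [0, -6, 3, -9, -5]
  [-∞, 0, 9, -3, 1]
  [-∞, -13, 0, -12, -8]
  [-16, -2, 7, 0, -1]
  [-∞, -∞, -∞, -20, 0]
D(4):
  [0, -6, 3, -9, -5]
  [-19, 0, 9, -3, 1]
  [-28, -13, 0, -12, -8]
  [-16, -2, 7, 0, -1]
  [-36, -22, -13, -20, 0]
D(5):
  [0, -6, 3, -9, -5]
  [-19, 0, 9, -3, 1]
  [-28, -13, 0, -12, -8]
  [-16, -2, 7, 0, -1]
  [-36, -22, -13, -20, 0]
Key observation: every diagonal entry stays at the unit through all rounds, so no improving cycle exists.
Answer: CONVERGES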